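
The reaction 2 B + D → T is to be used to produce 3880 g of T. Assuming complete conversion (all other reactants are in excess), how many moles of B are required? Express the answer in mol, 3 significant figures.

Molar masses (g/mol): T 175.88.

44.1 mol

n(T) = 3880 / 175.88 = 22.06 mol
n(B) = (2/1) × 22.06 = 44.12 mol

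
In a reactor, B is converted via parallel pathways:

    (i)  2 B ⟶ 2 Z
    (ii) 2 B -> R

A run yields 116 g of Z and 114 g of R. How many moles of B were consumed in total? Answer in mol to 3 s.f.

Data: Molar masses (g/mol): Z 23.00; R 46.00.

10.0 mol

n(Z) = 116 / 23.00 = 5.043 mol
n(R) = 114 / 46.00 = 2.478 mol
n(B) via (i) = (2/2)×5.043 = 5.043 mol
n(B) via (ii) = (2/1)×2.478 = 4.956 mol
total n(B) = 5.043 + 4.956 = 9.999 mol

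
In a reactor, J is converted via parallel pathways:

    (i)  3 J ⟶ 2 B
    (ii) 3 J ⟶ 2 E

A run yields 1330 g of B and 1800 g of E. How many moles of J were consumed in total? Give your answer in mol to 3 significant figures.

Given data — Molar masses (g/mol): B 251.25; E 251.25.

18.7 mol

n(B) = 1330 / 251.25 = 5.294 mol
n(E) = 1800 / 251.25 = 7.164 mol
n(J) via (i) = (3/2)×5.294 = 7.941 mol
n(J) via (ii) = (3/2)×7.164 = 10.75 mol
total n(J) = 7.941 + 10.75 = 18.69 mol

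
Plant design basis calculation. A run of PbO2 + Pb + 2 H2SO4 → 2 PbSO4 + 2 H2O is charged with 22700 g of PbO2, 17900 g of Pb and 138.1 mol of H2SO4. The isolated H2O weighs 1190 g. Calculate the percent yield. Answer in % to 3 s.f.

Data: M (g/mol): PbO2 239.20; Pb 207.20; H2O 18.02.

47.8 %

n(PbO2) = 22700 / 239.20 = 94.90 mol
n(Pb) = 17900 / 207.20 = 86.39 mol
n(H2SO4) = 138.1 mol
n/ν for PbO2 = 94.90/1 = 94.90
n/ν for Pb = 86.39/1 = 86.39
n/ν for H2SO4 = 138.1/2 = 69.05
Smallest n/ν is H2SO4 → limiting reagent.
theoretical n(H2O) = (2/2) × 138.1 = 138.1 mol → 2489 g
% yield = 1190 / 2489 × 100 = 47.81 %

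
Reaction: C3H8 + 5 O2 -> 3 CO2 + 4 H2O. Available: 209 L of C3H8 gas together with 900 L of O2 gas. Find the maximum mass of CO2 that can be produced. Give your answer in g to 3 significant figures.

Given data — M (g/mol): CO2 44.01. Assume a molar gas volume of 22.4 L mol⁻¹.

n(C3H8) = 209.0 / 22.4 = 9.330 mol
n(O2) = 900.0 / 22.4 = 40.18 mol
n/ν for C3H8 = 9.330/1 = 9.330
n/ν for O2 = 40.18/5 = 8.036
Smallest n/ν is O2 → limiting reagent.
n(CO2) = (3/5) × 40.18 = 24.11 mol
mass = 24.11 × 44.01 = 1061 g

1060 g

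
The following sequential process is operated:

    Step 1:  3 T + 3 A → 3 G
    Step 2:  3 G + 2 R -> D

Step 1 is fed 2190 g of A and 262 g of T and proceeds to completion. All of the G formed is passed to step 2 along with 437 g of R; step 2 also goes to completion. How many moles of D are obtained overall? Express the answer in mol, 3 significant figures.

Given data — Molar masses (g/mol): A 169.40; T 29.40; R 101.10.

2.16 mol

Step 1:
n(A) = 2190 / 169.40 = 12.93 mol
n(T) = 262.0 / 29.40 = 8.912 mol
n/ν → A: 4.310, T: 2.971; T is limiting.
n(G) produced = (3/3) × 8.912 = 8.912 mol
Step 2:
n(G) available = 8.912 mol
n(R) = 437.0 / 101.10 = 4.322 mol
n/ν → G: 2.971, R: 2.161; R is limiting.
n(D) = (1/2) × 4.322 = 2.161 mol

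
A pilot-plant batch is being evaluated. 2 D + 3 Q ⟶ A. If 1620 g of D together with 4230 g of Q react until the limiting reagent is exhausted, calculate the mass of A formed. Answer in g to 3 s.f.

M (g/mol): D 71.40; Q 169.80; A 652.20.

5420 g

n(D) = 1620 / 71.40 = 22.69 mol
n(Q) = 4230 / 169.80 = 24.91 mol
n/ν for D = 22.69/2 = 11.35
n/ν for Q = 24.91/3 = 8.303
Smallest n/ν is Q → limiting reagent.
n(A) = (1/3) × 24.91 = 8.303 mol
mass = 8.303 × 652.20 = 5415 g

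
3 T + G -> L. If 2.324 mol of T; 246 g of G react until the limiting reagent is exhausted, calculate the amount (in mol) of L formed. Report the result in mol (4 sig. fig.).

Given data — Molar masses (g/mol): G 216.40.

0.7747 mol

n(T) = 2.324 mol
n(G) = 246.0 / 216.40 = 1.137 mol
n/ν for T = 2.324/3 = 0.7747
n/ν for G = 1.137/1 = 1.137
Smallest n/ν is T → limiting reagent.
n(L) = (1/3) × 2.324 = 0.7747 mol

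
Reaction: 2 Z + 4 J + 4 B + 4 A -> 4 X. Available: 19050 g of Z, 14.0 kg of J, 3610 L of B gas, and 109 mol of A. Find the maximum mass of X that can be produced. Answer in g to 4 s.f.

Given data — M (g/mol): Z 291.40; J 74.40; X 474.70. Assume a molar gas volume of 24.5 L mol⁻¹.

n(Z) = 19050 / 291.40 = 65.37 mol
n(J) = 14.00×1000 / 74.40 = 188.2 mol
n(B) = 3610 / 24.5 = 147.3 mol
n(A) = 109.0 mol
n/ν → Z: 32.69, J: 47.05, B: 36.83, A: 27.25; A is limiting.
n(X) = (4/4) × 109.0 = 109.0 mol
mass = 109.0 × 474.70 = 51740 g

51740 g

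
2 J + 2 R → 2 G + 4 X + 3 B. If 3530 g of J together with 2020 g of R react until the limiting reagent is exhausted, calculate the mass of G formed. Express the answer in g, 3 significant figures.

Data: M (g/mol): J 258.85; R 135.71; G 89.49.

1220 g

n(J) = 3530 / 258.85 = 13.64 mol
n(R) = 2020 / 135.71 = 14.88 mol
n/ν for J = 13.64/2 = 6.820
n/ν for R = 14.88/2 = 7.440
Smallest n/ν is J → limiting reagent.
n(G) = (2/2) × 13.64 = 13.64 mol
mass = 13.64 × 89.49 = 1221 g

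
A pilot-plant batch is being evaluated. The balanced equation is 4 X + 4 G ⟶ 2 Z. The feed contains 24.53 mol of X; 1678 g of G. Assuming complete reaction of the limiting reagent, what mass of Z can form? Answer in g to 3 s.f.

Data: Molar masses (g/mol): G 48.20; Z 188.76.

2320 g

n(X) = 24.53 mol
n(G) = 1678 / 48.20 = 34.81 mol
n/ν for X = 24.53/4 = 6.133
n/ν for G = 34.81/4 = 8.703
Smallest n/ν is X → limiting reagent.
n(Z) = (2/4) × 24.53 = 12.27 mol
mass = 12.27 × 188.76 = 2316 g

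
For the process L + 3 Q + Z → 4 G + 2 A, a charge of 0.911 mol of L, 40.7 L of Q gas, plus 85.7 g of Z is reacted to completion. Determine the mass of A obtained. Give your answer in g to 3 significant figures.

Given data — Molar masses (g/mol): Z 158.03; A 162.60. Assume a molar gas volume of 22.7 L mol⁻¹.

n(L) = 0.9110 mol
n(Q) = 40.70 / 22.7 = 1.793 mol
n(Z) = 85.70 / 158.03 = 0.5423 mol
n/ν for L = 0.9110/1 = 0.9110
n/ν for Q = 1.793/3 = 0.5977
n/ν for Z = 0.5423/1 = 0.5423
Smallest n/ν is Z → limiting reagent.
n(A) = (2/1) × 0.5423 = 1.085 mol
mass = 1.085 × 162.60 = 176.4 g

176 g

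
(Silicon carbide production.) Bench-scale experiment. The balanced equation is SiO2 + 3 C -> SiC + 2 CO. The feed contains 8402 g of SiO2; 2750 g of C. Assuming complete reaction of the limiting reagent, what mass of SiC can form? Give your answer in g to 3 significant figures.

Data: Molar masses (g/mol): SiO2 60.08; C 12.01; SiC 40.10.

n(SiO2) = 8402 / 60.08 = 139.8 mol
n(C) = 2750 / 12.01 = 229.0 mol
n/ν for SiO2 = 139.8/1 = 139.8
n/ν for C = 229.0/3 = 76.33
Smallest n/ν is C → limiting reagent.
n(SiC) = (1/3) × 229.0 = 76.33 mol
mass = 76.33 × 40.10 = 3061 g

3060 g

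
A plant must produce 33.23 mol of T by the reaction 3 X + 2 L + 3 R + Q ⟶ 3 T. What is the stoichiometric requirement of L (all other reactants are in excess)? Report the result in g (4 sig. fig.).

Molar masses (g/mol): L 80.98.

n(T) = 33.23 mol
n(L) = (2/3) × 33.23 = 22.15 mol
mass = 22.15 × 80.98 = 1794 g

1794 g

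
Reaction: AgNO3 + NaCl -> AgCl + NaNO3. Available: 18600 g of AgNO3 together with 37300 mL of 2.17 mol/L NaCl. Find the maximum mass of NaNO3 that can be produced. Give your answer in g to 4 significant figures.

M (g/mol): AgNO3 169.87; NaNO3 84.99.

n(AgNO3) = 18600 / 169.87 = 109.5 mol
n(NaCl) = 2.17 × 37300/1000 = 80.94 mol
n/ν for AgNO3 = 109.5/1 = 109.5
n/ν for NaCl = 80.94/1 = 80.94
Smallest n/ν is NaCl → limiting reagent.
n(NaNO3) = (1/1) × 80.94 = 80.94 mol
mass = 80.94 × 84.99 = 6879 g

6879 g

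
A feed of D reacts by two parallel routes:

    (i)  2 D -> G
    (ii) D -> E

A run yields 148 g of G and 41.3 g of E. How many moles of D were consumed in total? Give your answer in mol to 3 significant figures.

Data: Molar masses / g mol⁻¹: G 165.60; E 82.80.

2.29 mol

n(G) = 148 / 165.60 = 0.8937 mol
n(E) = 41.3 / 82.80 = 0.4988 mol
n(D) via (i) = (2/1)×0.8937 = 1.787 mol
n(D) via (ii) = (1/1)×0.4988 = 0.4988 mol
total n(D) = 1.787 + 0.4988 = 2.286 mol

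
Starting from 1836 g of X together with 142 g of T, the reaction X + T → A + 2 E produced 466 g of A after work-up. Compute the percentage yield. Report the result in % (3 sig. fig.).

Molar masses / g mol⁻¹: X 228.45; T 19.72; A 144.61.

n(X) = 1836 / 228.45 = 8.037 mol
n(T) = 142.0 / 19.72 = 7.201 mol
n/ν → X: 8.037, T: 7.201; T is limiting.
theoretical n(A) = (1/1) × 7.201 = 7.201 mol → 1041 g
% yield = 466 / 1041 × 100 = 44.76 %

44.8 %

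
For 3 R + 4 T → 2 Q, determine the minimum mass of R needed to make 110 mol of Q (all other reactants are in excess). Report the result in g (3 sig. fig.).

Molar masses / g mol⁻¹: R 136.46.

n(Q) = 110.0 mol
n(R) = (3/2) × 110.0 = 165.0 mol
mass = 165.0 × 136.46 = 22520 g

22500 g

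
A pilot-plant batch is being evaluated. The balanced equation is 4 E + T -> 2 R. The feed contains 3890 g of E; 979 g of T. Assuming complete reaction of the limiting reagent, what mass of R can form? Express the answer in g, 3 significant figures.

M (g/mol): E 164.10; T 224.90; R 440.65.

3840 g

n(E) = 3890 / 164.10 = 23.71 mol
n(T) = 979.0 / 224.90 = 4.353 mol
n/ν → E: 5.928, T: 4.353; T is limiting.
n(R) = (2/1) × 4.353 = 8.706 mol
mass = 8.706 × 440.65 = 3836 g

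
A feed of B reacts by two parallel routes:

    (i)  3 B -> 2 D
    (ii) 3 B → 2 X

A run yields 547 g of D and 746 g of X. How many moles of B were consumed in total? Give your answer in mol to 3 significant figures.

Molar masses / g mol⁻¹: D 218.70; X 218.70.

n(D) = 547 / 218.70 = 2.501 mol
n(X) = 746 / 218.70 = 3.411 mol
n(B) via (i) = (3/2)×2.501 = 3.752 mol
n(B) via (ii) = (3/2)×3.411 = 5.117 mol
total n(B) = 3.752 + 5.117 = 8.869 mol

8.87 mol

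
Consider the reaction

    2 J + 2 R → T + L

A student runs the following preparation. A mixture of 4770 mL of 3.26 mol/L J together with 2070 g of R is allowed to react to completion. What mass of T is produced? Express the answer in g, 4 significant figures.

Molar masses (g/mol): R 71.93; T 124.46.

967.7 g

n(J) = 3.26 × 4770/1000 = 15.55 mol
n(R) = 2070 / 71.93 = 28.78 mol
n/ν for J = 15.55/2 = 7.775
n/ν for R = 28.78/2 = 14.39
Smallest n/ν is J → limiting reagent.
n(T) = (1/2) × 15.55 = 7.775 mol
mass = 7.775 × 124.46 = 967.7 g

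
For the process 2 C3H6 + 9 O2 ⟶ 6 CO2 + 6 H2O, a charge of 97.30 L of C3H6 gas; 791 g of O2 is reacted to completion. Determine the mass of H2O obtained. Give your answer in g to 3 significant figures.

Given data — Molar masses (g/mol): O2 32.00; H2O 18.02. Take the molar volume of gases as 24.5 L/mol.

n(C3H6) = 97.30 / 24.5 = 3.971 mol
n(O2) = 791.0 / 32.00 = 24.72 mol
n/ν for C3H6 = 3.971/2 = 1.986
n/ν for O2 = 24.72/9 = 2.747
Smallest n/ν is C3H6 → limiting reagent.
n(H2O) = (6/2) × 3.971 = 11.91 mol
mass = 11.91 × 18.02 = 214.6 g

215 g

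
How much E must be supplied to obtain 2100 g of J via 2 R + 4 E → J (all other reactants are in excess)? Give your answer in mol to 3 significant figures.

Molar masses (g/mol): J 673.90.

12.5 mol

n(J) = 2100 / 673.90 = 3.116 mol
n(E) = (4/1) × 3.116 = 12.46 mol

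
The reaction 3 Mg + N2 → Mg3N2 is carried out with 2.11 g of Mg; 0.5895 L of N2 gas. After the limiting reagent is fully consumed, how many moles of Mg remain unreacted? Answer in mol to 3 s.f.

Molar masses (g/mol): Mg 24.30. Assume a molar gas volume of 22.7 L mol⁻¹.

0.00892 mol

n(Mg) = 2.110 / 24.30 = 0.08683 mol
n(N2) = 0.5895 / 22.7 = 0.02597 mol
n/ν for Mg = 0.08683/3 = 0.02894
n/ν for N2 = 0.02597/1 = 0.02597
Smallest n/ν is N2 → limiting reagent.
Mg consumed = (3/1) × 0.02597 = 0.07791 mol
Mg remaining = 0.08683 − 0.07791 = 0.008920 mol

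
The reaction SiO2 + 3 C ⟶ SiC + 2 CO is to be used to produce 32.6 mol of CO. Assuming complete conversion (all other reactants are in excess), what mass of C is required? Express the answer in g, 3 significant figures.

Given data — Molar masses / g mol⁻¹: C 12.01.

n(CO) = 32.60 mol
n(C) = (3/2) × 32.60 = 48.90 mol
mass = 48.90 × 12.01 = 587.3 g

587 g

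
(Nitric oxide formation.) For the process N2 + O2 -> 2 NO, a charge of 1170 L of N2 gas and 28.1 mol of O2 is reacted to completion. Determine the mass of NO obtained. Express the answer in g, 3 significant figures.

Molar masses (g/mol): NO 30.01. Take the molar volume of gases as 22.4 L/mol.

1690 g

n(N2) = 1170 / 22.4 = 52.23 mol
n(O2) = 28.10 mol
n/ν for N2 = 52.23/1 = 52.23
n/ν for O2 = 28.10/1 = 28.10
Smallest n/ν is O2 → limiting reagent.
n(NO) = (2/1) × 28.10 = 56.20 mol
mass = 56.20 × 30.01 = 1687 g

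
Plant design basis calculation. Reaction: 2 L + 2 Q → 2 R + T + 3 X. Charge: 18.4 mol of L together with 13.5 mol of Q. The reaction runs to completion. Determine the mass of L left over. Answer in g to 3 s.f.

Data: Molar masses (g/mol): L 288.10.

1410 g

n(L) = 18.40 mol
n(Q) = 13.50 mol
n/ν → L: 9.200, Q: 6.750; Q is limiting.
L consumed = (2/2) × 13.50 = 13.50 mol
L remaining = 18.40 − 13.50 = 4.900 mol
mass = 4.900 × 288.10 = 1412 g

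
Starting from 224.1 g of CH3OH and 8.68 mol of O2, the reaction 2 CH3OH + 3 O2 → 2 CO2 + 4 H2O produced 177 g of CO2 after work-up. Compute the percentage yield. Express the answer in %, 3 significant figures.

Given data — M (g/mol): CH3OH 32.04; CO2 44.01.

n(CH3OH) = 224.1 / 32.04 = 6.994 mol
n(O2) = 8.680 mol
n/ν for CH3OH = 6.994/2 = 3.497
n/ν for O2 = 8.680/3 = 2.893
Smallest n/ν is O2 → limiting reagent.
theoretical n(CO2) = (2/3) × 8.680 = 5.787 mol → 254.7 g
% yield = 177 / 254.7 × 100 = 69.49 %

69.5 %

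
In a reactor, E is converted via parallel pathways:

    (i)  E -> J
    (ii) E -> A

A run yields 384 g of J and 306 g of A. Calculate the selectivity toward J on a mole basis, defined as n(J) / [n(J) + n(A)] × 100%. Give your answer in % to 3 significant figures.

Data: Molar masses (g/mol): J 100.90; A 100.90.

n(J) = 384 / 100.90 = 3.806 mol
n(A) = 306 / 100.90 = 3.033 mol
selectivity = 3.806/(3.806+3.033) × 100 = 55.65 %

55.7 %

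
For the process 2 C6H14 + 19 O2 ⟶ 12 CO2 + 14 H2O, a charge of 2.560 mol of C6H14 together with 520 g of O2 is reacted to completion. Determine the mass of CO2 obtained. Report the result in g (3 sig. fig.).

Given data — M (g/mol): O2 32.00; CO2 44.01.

452 g

n(C6H14) = 2.560 mol
n(O2) = 520.0 / 32.00 = 16.25 mol
n/ν → C6H14: 1.280, O2: 0.8553; O2 is limiting.
n(CO2) = (12/19) × 16.25 = 10.26 mol
mass = 10.26 × 44.01 = 451.5 g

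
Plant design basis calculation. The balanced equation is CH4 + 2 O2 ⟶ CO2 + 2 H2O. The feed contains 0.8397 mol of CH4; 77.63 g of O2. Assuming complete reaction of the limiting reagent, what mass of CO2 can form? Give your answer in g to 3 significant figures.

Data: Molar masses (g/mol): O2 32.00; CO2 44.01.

n(CH4) = 0.8397 mol
n(O2) = 77.63 / 32.00 = 2.426 mol
n/ν for CH4 = 0.8397/1 = 0.8397
n/ν for O2 = 2.426/2 = 1.213
Smallest n/ν is CH4 → limiting reagent.
n(CO2) = (1/1) × 0.8397 = 0.8397 mol
mass = 0.8397 × 44.01 = 36.96 g

37.0 g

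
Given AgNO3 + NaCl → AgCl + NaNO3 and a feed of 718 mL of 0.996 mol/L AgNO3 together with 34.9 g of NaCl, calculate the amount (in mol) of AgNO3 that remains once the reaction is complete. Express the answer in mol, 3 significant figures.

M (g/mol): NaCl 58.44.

n(AgNO3) = 0.996 × 718.0/1000 = 0.7151 mol
n(NaCl) = 34.90 / 58.44 = 0.5972 mol
n/ν for AgNO3 = 0.7151/1 = 0.7151
n/ν for NaCl = 0.5972/1 = 0.5972
Smallest n/ν is NaCl → limiting reagent.
AgNO3 consumed = (1/1) × 0.5972 = 0.5972 mol
AgNO3 remaining = 0.7151 − 0.5972 = 0.1179 mol

0.118 mol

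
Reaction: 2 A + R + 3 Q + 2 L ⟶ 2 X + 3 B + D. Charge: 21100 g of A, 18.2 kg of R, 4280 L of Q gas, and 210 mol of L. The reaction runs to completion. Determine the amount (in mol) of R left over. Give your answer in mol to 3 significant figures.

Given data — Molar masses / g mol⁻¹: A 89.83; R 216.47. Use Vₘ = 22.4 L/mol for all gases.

20.4 mol

n(A) = 21100 / 89.83 = 234.9 mol
n(R) = 18.20×1000 / 216.47 = 84.08 mol
n(Q) = 4280 / 22.4 = 191.1 mol
n(L) = 210.0 mol
n/ν for A = 234.9/2 = 117.5
n/ν for R = 84.08/1 = 84.08
n/ν for Q = 191.1/3 = 63.70
n/ν for L = 210.0/2 = 105.0
Smallest n/ν is Q → limiting reagent.
R consumed = (1/3) × 191.1 = 63.70 mol
R remaining = 84.08 − 63.70 = 20.38 mol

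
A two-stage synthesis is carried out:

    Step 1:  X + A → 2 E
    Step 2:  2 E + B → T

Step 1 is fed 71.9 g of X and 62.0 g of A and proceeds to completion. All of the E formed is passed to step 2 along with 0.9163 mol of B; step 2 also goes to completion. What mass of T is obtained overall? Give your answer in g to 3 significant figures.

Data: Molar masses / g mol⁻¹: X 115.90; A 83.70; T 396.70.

Step 1:
n(X) = 71.90 / 115.90 = 0.6204 mol
n(A) = 62.00 / 83.70 = 0.7407 mol
n/ν for X = 0.6204/1 = 0.6204
n/ν for A = 0.7407/1 = 0.7407
Smallest n/ν is X → limiting reagent.
n(E) produced = (2/1) × 0.6204 = 1.241 mol
Step 2:
n(E) available = 1.241 mol
n(B) = 0.9163 mol
n/ν for E = 1.241/2 = 0.6205
n/ν for B = 0.9163/1 = 0.9163
Smallest n/ν is E → limiting reagent.
n(T) = (1/2) × 1.241 = 0.6205 mol
mass = 0.6205 × 396.70 = 246.2 g

246 g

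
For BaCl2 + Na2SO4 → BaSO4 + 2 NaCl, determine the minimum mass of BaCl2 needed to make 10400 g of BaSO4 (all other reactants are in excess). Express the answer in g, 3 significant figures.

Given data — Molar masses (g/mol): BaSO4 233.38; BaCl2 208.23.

9280 g

n(BaSO4) = 10400 / 233.38 = 44.56 mol
n(BaCl2) = (1/1) × 44.56 = 44.56 mol
mass = 44.56 × 208.23 = 9279 g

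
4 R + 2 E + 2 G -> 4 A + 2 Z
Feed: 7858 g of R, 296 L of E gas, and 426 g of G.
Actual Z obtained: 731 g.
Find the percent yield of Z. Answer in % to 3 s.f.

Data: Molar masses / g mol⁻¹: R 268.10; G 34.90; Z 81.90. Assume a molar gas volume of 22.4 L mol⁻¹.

n(R) = 7858 / 268.10 = 29.31 mol
n(E) = 296.0 / 22.4 = 13.21 mol
n(G) = 426.0 / 34.90 = 12.21 mol
n/ν for R = 29.31/4 = 7.328
n/ν for E = 13.21/2 = 6.605
n/ν for G = 12.21/2 = 6.105
Smallest n/ν is G → limiting reagent.
theoretical n(Z) = (2/2) × 12.21 = 12.21 mol → 1000 g
% yield = 731 / 1000 × 100 = 73.10 %

73.1 %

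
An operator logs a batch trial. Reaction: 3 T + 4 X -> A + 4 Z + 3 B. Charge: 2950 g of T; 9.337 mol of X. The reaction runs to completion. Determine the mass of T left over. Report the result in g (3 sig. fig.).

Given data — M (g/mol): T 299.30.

854 g

n(T) = 2950 / 299.30 = 9.856 mol
n(X) = 9.337 mol
n/ν for T = 9.856/3 = 3.285
n/ν for X = 9.337/4 = 2.334
Smallest n/ν is X → limiting reagent.
T consumed = (3/4) × 9.337 = 7.003 mol
T remaining = 9.856 − 7.003 = 2.853 mol
mass = 2.853 × 299.30 = 853.9 g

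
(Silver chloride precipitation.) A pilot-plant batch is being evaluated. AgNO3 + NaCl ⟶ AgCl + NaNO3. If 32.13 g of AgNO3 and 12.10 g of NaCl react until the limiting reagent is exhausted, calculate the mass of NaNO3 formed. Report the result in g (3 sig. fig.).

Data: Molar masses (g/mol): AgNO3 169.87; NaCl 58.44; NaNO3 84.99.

16.1 g

n(AgNO3) = 32.13 / 169.87 = 0.1891 mol
n(NaCl) = 12.10 / 58.44 = 0.2070 mol
n/ν → AgNO3: 0.1891, NaCl: 0.2070; AgNO3 is limiting.
n(NaNO3) = (1/1) × 0.1891 = 0.1891 mol
mass = 0.1891 × 84.99 = 16.07 g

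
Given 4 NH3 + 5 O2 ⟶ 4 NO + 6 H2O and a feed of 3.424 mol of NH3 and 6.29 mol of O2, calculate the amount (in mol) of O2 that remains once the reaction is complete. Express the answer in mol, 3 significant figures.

2.01 mol

n(NH3) = 3.424 mol
n(O2) = 6.290 mol
n/ν → NH3: 0.8560, O2: 1.258; NH3 is limiting.
O2 consumed = (5/4) × 3.424 = 4.280 mol
O2 remaining = 6.290 − 4.280 = 2.010 mol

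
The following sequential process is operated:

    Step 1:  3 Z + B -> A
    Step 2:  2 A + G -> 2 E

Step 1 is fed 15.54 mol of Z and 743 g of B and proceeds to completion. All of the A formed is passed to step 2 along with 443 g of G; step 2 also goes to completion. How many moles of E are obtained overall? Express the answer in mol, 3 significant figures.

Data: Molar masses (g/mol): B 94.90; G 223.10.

Step 1:
n(Z) = 15.54 mol
n(B) = 743.0 / 94.90 = 7.829 mol
n/ν for Z = 15.54/3 = 5.180
n/ν for B = 7.829/1 = 7.829
Smallest n/ν is Z → limiting reagent.
n(A) produced = (1/3) × 15.54 = 5.180 mol
Step 2:
n(A) available = 5.180 mol
n(G) = 443.0 / 223.10 = 1.986 mol
n/ν for A = 5.180/2 = 2.590
n/ν for G = 1.986/1 = 1.986
Smallest n/ν is G → limiting reagent.
n(E) = (2/1) × 1.986 = 3.972 mol

3.97 mol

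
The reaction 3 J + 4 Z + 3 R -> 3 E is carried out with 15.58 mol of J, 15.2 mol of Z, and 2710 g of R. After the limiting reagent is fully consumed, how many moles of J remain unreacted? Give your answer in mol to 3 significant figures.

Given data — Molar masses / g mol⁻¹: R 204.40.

4.18 mol

n(J) = 15.58 mol
n(Z) = 15.20 mol
n(R) = 2710 / 204.40 = 13.26 mol
n/ν for J = 15.58/3 = 5.193
n/ν for Z = 15.20/4 = 3.800
n/ν for R = 13.26/3 = 4.420
Smallest n/ν is Z → limiting reagent.
J consumed = (3/4) × 15.20 = 11.40 mol
J remaining = 15.58 − 11.40 = 4.180 mol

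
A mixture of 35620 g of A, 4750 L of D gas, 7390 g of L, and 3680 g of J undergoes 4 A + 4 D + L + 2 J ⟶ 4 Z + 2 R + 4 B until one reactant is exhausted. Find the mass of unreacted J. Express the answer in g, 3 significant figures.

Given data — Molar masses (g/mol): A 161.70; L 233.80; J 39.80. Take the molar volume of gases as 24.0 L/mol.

1160 g

n(A) = 35620 / 161.70 = 220.3 mol
n(D) = 4750 / 24.0 = 197.9 mol
n(L) = 7390 / 233.80 = 31.61 mol
n(J) = 3680 / 39.80 = 92.46 mol
n/ν for A = 220.3/4 = 55.08
n/ν for D = 197.9/4 = 49.48
n/ν for L = 31.61/1 = 31.61
n/ν for J = 92.46/2 = 46.23
Smallest n/ν is L → limiting reagent.
J consumed = (2/1) × 31.61 = 63.22 mol
J remaining = 92.46 − 63.22 = 29.24 mol
mass = 29.24 × 39.80 = 1164 g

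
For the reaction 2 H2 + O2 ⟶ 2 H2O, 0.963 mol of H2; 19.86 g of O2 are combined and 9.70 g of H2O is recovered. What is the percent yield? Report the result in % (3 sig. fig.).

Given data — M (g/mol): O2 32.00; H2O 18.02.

n(H2) = 0.9630 mol
n(O2) = 19.86 / 32.00 = 0.6206 mol
n/ν for H2 = 0.9630/2 = 0.4815
n/ν for O2 = 0.6206/1 = 0.6206
Smallest n/ν is H2 → limiting reagent.
theoretical n(H2O) = (2/2) × 0.9630 = 0.9630 mol → 17.35 g
% yield = 9.70 / 17.35 × 100 = 55.91 %

55.9 %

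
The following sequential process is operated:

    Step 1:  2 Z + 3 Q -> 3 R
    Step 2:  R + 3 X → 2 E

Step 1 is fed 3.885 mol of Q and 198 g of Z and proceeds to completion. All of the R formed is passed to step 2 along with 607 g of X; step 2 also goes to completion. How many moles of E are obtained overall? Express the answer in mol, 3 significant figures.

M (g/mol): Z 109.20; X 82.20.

4.92 mol

Step 1:
n(Q) = 3.885 mol
n(Z) = 198.0 / 109.20 = 1.813 mol
n/ν for Q = 3.885/3 = 1.295
n/ν for Z = 1.813/2 = 0.9065
Smallest n/ν is Z → limiting reagent.
n(R) produced = (3/2) × 1.813 = 2.720 mol
Step 2:
n(R) available = 2.720 mol
n(X) = 607.0 / 82.20 = 7.384 mol
n/ν for R = 2.720/1 = 2.720
n/ν for X = 7.384/3 = 2.461
Smallest n/ν is X → limiting reagent.
n(E) = (2/3) × 7.384 = 4.923 mol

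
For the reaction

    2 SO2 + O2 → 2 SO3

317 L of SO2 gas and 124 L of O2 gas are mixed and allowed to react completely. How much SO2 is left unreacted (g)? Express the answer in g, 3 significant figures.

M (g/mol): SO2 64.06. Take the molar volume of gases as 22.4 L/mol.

197 g

n(SO2) = 317.0 / 22.4 = 14.15 mol
n(O2) = 124.0 / 22.4 = 5.536 mol
n/ν for SO2 = 14.15/2 = 7.075
n/ν for O2 = 5.536/1 = 5.536
Smallest n/ν is O2 → limiting reagent.
SO2 consumed = (2/1) × 5.536 = 11.07 mol
SO2 remaining = 14.15 − 11.07 = 3.080 mol
mass = 3.080 × 64.06 = 197.3 g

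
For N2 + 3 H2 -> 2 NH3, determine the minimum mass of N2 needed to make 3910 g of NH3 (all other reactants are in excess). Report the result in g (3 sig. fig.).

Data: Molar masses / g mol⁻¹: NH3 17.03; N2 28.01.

3220 g

n(NH3) = 3910 / 17.03 = 229.6 mol
n(N2) = (1/2) × 229.6 = 114.8 mol
mass = 114.8 × 28.01 = 3216 g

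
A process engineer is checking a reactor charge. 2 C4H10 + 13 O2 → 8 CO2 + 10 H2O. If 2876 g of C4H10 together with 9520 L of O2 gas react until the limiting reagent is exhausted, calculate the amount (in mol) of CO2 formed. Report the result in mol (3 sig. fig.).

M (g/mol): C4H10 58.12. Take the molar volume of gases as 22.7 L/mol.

198 mol

n(C4H10) = 2876 / 58.12 = 49.48 mol
n(O2) = 9520 / 22.7 = 419.4 mol
n/ν for C4H10 = 49.48/2 = 24.74
n/ν for O2 = 419.4/13 = 32.26
Smallest n/ν is C4H10 → limiting reagent.
n(CO2) = (8/2) × 49.48 = 197.9 mol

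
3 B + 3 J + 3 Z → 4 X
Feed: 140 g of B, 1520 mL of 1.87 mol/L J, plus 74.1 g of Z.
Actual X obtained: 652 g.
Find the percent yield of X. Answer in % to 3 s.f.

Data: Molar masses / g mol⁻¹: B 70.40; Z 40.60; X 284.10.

94.3 %

n(B) = 140.0 / 70.40 = 1.989 mol
n(J) = 1.87 × 1520/1000 = 2.842 mol
n(Z) = 74.10 / 40.60 = 1.825 mol
n/ν for B = 1.989/3 = 0.6630
n/ν for J = 2.842/3 = 0.9473
n/ν for Z = 1.825/3 = 0.6083
Smallest n/ν is Z → limiting reagent.
theoretical n(X) = (4/3) × 1.825 = 2.433 mol → 691.2 g
% yield = 652 / 691.2 × 100 = 94.33 %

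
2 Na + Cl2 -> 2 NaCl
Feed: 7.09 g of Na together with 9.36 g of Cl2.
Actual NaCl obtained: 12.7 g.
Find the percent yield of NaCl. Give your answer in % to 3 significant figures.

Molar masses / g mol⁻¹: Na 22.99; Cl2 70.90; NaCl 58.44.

n(Na) = 7.090 / 22.99 = 0.3084 mol
n(Cl2) = 9.360 / 70.90 = 0.1320 mol
n/ν for Na = 0.3084/2 = 0.1542
n/ν for Cl2 = 0.1320/1 = 0.1320
Smallest n/ν is Cl2 → limiting reagent.
theoretical n(NaCl) = (2/1) × 0.1320 = 0.2640 mol → 15.43 g
% yield = 12.7 / 15.43 × 100 = 82.31 %

82.3 %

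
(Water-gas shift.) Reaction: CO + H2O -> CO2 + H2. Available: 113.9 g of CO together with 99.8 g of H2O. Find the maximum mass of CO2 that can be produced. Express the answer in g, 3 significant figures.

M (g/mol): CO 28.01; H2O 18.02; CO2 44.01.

179 g

n(CO) = 113.9 / 28.01 = 4.066 mol
n(H2O) = 99.80 / 18.02 = 5.538 mol
n/ν for CO = 4.066/1 = 4.066
n/ν for H2O = 5.538/1 = 5.538
Smallest n/ν is CO → limiting reagent.
n(CO2) = (1/1) × 4.066 = 4.066 mol
mass = 4.066 × 44.01 = 178.9 g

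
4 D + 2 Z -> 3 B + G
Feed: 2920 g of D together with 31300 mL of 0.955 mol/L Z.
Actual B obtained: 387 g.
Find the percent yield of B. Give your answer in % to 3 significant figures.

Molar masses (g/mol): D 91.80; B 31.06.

52.2 %

n(D) = 2920 / 91.80 = 31.81 mol
n(Z) = 0.955 × 31300/1000 = 29.89 mol
n/ν for D = 31.81/4 = 7.953
n/ν for Z = 29.89/2 = 14.95
Smallest n/ν is D → limiting reagent.
theoretical n(B) = (3/4) × 31.81 = 23.86 mol → 741.1 g
% yield = 387 / 741.1 × 100 = 52.22 %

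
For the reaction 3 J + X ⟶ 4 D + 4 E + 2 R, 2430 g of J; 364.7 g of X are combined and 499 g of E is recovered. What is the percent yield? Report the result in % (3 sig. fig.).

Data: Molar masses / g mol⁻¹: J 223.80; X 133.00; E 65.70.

69.2 %

n(J) = 2430 / 223.80 = 10.86 mol
n(X) = 364.7 / 133.00 = 2.742 mol
n/ν for J = 10.86/3 = 3.620
n/ν for X = 2.742/1 = 2.742
Smallest n/ν is X → limiting reagent.
theoretical n(E) = (4/1) × 2.742 = 10.97 mol → 720.7 g
% yield = 499 / 720.7 × 100 = 69.24 %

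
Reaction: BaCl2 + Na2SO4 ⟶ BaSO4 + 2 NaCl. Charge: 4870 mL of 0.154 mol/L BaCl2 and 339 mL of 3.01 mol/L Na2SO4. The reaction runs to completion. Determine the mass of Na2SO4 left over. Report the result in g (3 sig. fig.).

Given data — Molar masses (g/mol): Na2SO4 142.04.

38.4 g

n(BaCl2) = 0.154 × 4870/1000 = 0.7500 mol
n(Na2SO4) = 3.01 × 339.0/1000 = 1.020 mol
n/ν for BaCl2 = 0.7500/1 = 0.7500
n/ν for Na2SO4 = 1.020/1 = 1.020
Smallest n/ν is BaCl2 → limiting reagent.
Na2SO4 consumed = (1/1) × 0.7500 = 0.7500 mol
Na2SO4 remaining = 1.020 − 0.7500 = 0.2700 mol
mass = 0.2700 × 142.04 = 38.35 g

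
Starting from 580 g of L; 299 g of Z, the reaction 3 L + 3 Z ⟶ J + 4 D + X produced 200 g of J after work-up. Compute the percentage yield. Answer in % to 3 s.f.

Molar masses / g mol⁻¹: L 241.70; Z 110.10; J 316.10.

79.1 %

n(L) = 580.0 / 241.70 = 2.400 mol
n(Z) = 299.0 / 110.10 = 2.716 mol
n/ν for L = 2.400/3 = 0.8000
n/ν for Z = 2.716/3 = 0.9053
Smallest n/ν is L → limiting reagent.
theoretical n(J) = (1/3) × 2.400 = 0.8000 mol → 252.9 g
% yield = 200 / 252.9 × 100 = 79.08 %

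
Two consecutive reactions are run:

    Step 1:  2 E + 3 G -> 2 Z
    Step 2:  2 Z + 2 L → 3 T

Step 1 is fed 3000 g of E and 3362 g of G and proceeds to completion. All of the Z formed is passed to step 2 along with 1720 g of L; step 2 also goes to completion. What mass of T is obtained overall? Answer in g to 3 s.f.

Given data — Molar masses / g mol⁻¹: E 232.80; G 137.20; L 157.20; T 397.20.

6520 g

Step 1:
n(E) = 3000 / 232.80 = 12.89 mol
n(G) = 3362 / 137.20 = 24.50 mol
n/ν for E = 12.89/2 = 6.445
n/ν for G = 24.50/3 = 8.167
Smallest n/ν is E → limiting reagent.
n(Z) produced = (2/2) × 12.89 = 12.89 mol
Step 2:
n(Z) available = 12.89 mol
n(L) = 1720 / 157.20 = 10.94 mol
n/ν for Z = 12.89/2 = 6.445
n/ν for L = 10.94/2 = 5.470
Smallest n/ν is L → limiting reagent.
n(T) = (3/2) × 10.94 = 16.41 mol
mass = 16.41 × 397.20 = 6518 g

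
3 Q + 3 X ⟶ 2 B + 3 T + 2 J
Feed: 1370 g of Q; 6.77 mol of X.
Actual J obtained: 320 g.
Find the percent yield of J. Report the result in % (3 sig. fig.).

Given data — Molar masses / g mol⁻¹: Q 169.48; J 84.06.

n(Q) = 1370 / 169.48 = 8.084 mol
n(X) = 6.770 mol
n/ν for Q = 8.084/3 = 2.695
n/ν for X = 6.770/3 = 2.257
Smallest n/ν is X → limiting reagent.
theoretical n(J) = (2/3) × 6.770 = 4.513 mol → 379.4 g
% yield = 320 / 379.4 × 100 = 84.34 %

84.3 %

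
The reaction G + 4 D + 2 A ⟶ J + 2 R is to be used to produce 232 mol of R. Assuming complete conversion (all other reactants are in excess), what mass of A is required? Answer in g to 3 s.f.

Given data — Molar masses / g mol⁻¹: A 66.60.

n(R) = 232.0 mol
n(A) = (2/2) × 232.0 = 232.0 mol
mass = 232.0 × 66.60 = 15450 g

15500 g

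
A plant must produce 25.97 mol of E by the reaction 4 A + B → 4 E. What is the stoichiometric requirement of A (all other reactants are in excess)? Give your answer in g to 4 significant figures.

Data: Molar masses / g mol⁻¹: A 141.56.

3676 g

n(E) = 25.97 mol
n(A) = (4/4) × 25.97 = 25.97 mol
mass = 25.97 × 141.56 = 3676 g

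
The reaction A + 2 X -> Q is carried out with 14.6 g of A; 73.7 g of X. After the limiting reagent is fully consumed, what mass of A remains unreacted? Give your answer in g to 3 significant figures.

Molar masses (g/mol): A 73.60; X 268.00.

n(A) = 14.60 / 73.60 = 0.1984 mol
n(X) = 73.70 / 268.00 = 0.2750 mol
n/ν for A = 0.1984/1 = 0.1984
n/ν for X = 0.2750/2 = 0.1375
Smallest n/ν is X → limiting reagent.
A consumed = (1/2) × 0.2750 = 0.1375 mol
A remaining = 0.1984 − 0.1375 = 0.06090 mol
mass = 0.06090 × 73.60 = 4.482 g

4.48 g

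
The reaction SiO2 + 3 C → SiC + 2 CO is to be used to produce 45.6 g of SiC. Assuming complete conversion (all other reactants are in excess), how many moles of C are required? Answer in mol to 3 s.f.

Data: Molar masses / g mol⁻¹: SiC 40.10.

n(SiC) = 45.6 / 40.10 = 1.137 mol
n(C) = (3/1) × 1.137 = 3.411 mol

3.41 mol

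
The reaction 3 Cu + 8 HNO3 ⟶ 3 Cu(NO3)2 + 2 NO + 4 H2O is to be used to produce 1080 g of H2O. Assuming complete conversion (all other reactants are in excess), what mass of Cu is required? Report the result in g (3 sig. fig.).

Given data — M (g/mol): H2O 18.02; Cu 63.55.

n(H2O) = 1080 / 18.02 = 59.93 mol
n(Cu) = (3/4) × 59.93 = 44.95 mol
mass = 44.95 × 63.55 = 2857 g

2860 g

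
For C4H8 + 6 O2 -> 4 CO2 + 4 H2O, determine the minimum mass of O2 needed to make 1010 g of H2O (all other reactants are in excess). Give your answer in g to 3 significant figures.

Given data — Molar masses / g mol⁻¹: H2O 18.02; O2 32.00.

2690 g

n(H2O) = 1010 / 18.02 = 56.05 mol
n(O2) = (6/4) × 56.05 = 84.08 mol
mass = 84.08 × 32.00 = 2691 g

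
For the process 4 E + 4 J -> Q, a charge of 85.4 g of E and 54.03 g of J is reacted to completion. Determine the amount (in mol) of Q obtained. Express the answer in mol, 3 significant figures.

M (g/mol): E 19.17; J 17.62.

n(E) = 85.40 / 19.17 = 4.455 mol
n(J) = 54.03 / 17.62 = 3.066 mol
n/ν for E = 4.455/4 = 1.114
n/ν for J = 3.066/4 = 0.7665
Smallest n/ν is J → limiting reagent.
n(Q) = (1/4) × 3.066 = 0.7665 mol

0.767 mol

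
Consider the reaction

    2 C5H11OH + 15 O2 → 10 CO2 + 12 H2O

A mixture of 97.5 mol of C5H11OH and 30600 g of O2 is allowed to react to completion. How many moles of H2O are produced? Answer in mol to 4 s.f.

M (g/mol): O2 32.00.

585.0 mol

n(C5H11OH) = 97.50 mol
n(O2) = 30600 / 32.00 = 956.3 mol
n/ν → C5H11OH: 48.75, O2: 63.75; C5H11OH is limiting.
n(H2O) = (12/2) × 97.50 = 585.0 mol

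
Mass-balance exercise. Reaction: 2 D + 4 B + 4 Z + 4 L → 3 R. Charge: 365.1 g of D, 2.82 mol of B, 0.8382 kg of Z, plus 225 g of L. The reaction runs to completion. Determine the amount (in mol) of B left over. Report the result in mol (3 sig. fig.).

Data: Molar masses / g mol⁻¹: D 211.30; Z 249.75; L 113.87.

n(D) = 365.1 / 211.30 = 1.728 mol
n(B) = 2.820 mol
n(Z) = 0.8382×1000 / 249.75 = 3.356 mol
n(L) = 225.0 / 113.87 = 1.976 mol
n/ν → D: 0.8640, B: 0.7050, Z: 0.8390, L: 0.4940; L is limiting.
B consumed = (4/4) × 1.976 = 1.976 mol
B remaining = 2.820 − 1.976 = 0.8440 mol

0.844 mol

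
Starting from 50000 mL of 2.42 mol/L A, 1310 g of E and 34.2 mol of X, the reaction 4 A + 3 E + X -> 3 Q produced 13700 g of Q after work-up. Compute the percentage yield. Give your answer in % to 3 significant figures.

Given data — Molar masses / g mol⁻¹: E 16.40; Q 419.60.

40.9 %

n(A) = 2.42 × 50000/1000 = 121.0 mol
n(E) = 1310 / 16.40 = 79.88 mol
n(X) = 34.20 mol
n/ν for A = 121.0/4 = 30.25
n/ν for E = 79.88/3 = 26.63
n/ν for X = 34.20/1 = 34.20
Smallest n/ν is E → limiting reagent.
theoretical n(Q) = (3/3) × 79.88 = 79.88 mol → 33520 g
% yield = 13700 / 33520 × 100 = 40.87 %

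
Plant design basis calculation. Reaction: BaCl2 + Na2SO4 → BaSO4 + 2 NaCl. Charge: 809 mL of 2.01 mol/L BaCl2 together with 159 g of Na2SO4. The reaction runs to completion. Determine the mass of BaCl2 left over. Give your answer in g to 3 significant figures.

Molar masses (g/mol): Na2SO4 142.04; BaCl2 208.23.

106 g

n(BaCl2) = 2.01 × 809.0/1000 = 1.626 mol
n(Na2SO4) = 159.0 / 142.04 = 1.119 mol
n/ν for BaCl2 = 1.626/1 = 1.626
n/ν for Na2SO4 = 1.119/1 = 1.119
Smallest n/ν is Na2SO4 → limiting reagent.
BaCl2 consumed = (1/1) × 1.119 = 1.119 mol
BaCl2 remaining = 1.626 − 1.119 = 0.5070 mol
mass = 0.5070 × 208.23 = 105.6 g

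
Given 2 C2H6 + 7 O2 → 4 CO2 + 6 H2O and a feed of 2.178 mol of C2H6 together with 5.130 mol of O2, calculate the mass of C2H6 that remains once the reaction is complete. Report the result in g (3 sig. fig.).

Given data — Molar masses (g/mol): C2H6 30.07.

n(C2H6) = 2.178 mol
n(O2) = 5.130 mol
n/ν for C2H6 = 2.178/2 = 1.089
n/ν for O2 = 5.130/7 = 0.7329
Smallest n/ν is O2 → limiting reagent.
C2H6 consumed = (2/7) × 5.130 = 1.466 mol
C2H6 remaining = 2.178 − 1.466 = 0.7120 mol
mass = 0.7120 × 30.07 = 21.41 g

21.4 g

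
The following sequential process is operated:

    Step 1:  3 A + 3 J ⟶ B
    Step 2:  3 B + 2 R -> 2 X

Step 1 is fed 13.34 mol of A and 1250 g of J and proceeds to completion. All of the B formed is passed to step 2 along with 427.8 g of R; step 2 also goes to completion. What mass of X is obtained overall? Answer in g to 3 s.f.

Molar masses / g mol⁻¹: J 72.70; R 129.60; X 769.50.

Step 1:
n(A) = 13.34 mol
n(J) = 1250 / 72.70 = 17.19 mol
n/ν for A = 13.34/3 = 4.447
n/ν for J = 17.19/3 = 5.730
Smallest n/ν is A → limiting reagent.
n(B) produced = (1/3) × 13.34 = 4.447 mol
Step 2:
n(B) available = 4.447 mol
n(R) = 427.8 / 129.60 = 3.301 mol
n/ν for B = 4.447/3 = 1.482
n/ν for R = 3.301/2 = 1.651
Smallest n/ν is B → limiting reagent.
n(X) = (2/3) × 4.447 = 2.965 mol
mass = 2.965 × 769.50 = 2282 g

2280 g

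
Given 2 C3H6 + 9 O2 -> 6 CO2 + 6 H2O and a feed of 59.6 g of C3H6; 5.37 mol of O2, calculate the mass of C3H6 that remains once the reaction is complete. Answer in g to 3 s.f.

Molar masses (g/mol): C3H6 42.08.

9.38 g

n(C3H6) = 59.60 / 42.08 = 1.416 mol
n(O2) = 5.370 mol
n/ν → C3H6: 0.7080, O2: 0.5967; O2 is limiting.
C3H6 consumed = (2/9) × 5.370 = 1.193 mol
C3H6 remaining = 1.416 − 1.193 = 0.2230 mol
mass = 0.2230 × 42.08 = 9.384 g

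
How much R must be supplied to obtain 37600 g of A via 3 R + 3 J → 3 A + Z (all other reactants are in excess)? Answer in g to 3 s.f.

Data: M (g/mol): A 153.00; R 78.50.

n(A) = 37600 / 153.00 = 245.8 mol
n(R) = (3/3) × 245.8 = 245.8 mol
mass = 245.8 × 78.50 = 19300 g

19300 g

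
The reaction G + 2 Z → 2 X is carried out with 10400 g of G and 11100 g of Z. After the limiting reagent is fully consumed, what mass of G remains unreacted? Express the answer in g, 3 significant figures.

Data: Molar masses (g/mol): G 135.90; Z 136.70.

4880 g

n(G) = 10400 / 135.90 = 76.53 mol
n(Z) = 11100 / 136.70 = 81.20 mol
n/ν for G = 76.53/1 = 76.53
n/ν for Z = 81.20/2 = 40.60
Smallest n/ν is Z → limiting reagent.
G consumed = (1/2) × 81.20 = 40.60 mol
G remaining = 76.53 − 40.60 = 35.93 mol
mass = 35.93 × 135.90 = 4883 g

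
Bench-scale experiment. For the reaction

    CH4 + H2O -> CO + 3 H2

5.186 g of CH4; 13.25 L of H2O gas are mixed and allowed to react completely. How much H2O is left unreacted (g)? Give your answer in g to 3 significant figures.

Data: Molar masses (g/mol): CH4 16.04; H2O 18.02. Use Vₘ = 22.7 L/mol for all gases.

4.69 g

n(CH4) = 5.186 / 16.04 = 0.3233 mol
n(H2O) = 13.25 / 22.7 = 0.5837 mol
n/ν for CH4 = 0.3233/1 = 0.3233
n/ν for H2O = 0.5837/1 = 0.5837
Smallest n/ν is CH4 → limiting reagent.
H2O consumed = (1/1) × 0.3233 = 0.3233 mol
H2O remaining = 0.5837 − 0.3233 = 0.2604 mol
mass = 0.2604 × 18.02 = 4.692 g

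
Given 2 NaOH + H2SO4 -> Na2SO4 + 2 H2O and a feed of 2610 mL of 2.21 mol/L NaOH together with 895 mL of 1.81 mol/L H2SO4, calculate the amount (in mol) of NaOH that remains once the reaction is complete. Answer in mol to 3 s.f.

n(NaOH) = 2.21 × 2610/1000 = 5.768 mol
n(H2SO4) = 1.81 × 895.0/1000 = 1.620 mol
n/ν for NaOH = 5.768/2 = 2.884
n/ν for H2SO4 = 1.620/1 = 1.620
Smallest n/ν is H2SO4 → limiting reagent.
NaOH consumed = (2/1) × 1.620 = 3.240 mol
NaOH remaining = 5.768 − 3.240 = 2.528 mol

2.53 mol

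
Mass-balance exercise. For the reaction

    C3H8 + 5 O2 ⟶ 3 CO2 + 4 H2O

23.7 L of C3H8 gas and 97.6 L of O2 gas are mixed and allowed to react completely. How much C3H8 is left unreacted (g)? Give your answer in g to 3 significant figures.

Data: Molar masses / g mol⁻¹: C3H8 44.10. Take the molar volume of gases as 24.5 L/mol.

n(C3H8) = 23.70 / 24.5 = 0.9673 mol
n(O2) = 97.60 / 24.5 = 3.984 mol
n/ν → C3H8: 0.9673, O2: 0.7968; O2 is limiting.
C3H8 consumed = (1/5) × 3.984 = 0.7968 mol
C3H8 remaining = 0.9673 − 0.7968 = 0.1705 mol
mass = 0.1705 × 44.10 = 7.519 g

7.52 g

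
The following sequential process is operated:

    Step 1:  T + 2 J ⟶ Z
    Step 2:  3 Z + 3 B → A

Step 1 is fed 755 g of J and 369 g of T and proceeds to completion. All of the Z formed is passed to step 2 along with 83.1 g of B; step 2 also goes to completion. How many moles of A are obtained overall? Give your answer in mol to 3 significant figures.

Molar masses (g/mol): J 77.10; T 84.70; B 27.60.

Step 1:
n(J) = 755.0 / 77.10 = 9.792 mol
n(T) = 369.0 / 84.70 = 4.357 mol
n/ν for J = 9.792/2 = 4.896
n/ν for T = 4.357/1 = 4.357
Smallest n/ν is T → limiting reagent.
n(Z) produced = (1/1) × 4.357 = 4.357 mol
Step 2:
n(Z) available = 4.357 mol
n(B) = 83.10 / 27.60 = 3.011 mol
n/ν for Z = 4.357/3 = 1.452
n/ν for B = 3.011/3 = 1.004
Smallest n/ν is B → limiting reagent.
n(A) = (1/3) × 3.011 = 1.004 mol

1.00 mol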